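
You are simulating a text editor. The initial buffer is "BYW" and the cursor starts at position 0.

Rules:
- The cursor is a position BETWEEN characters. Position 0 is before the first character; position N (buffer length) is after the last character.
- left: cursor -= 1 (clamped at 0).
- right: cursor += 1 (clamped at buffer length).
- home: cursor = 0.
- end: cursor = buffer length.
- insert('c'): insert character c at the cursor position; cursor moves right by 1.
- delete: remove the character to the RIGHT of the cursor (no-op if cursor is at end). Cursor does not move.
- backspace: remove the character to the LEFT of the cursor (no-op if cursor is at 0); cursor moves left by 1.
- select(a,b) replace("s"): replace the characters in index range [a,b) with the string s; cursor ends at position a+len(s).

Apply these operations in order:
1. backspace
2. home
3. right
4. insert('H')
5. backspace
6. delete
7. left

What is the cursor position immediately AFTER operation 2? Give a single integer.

Answer: 0

Derivation:
After op 1 (backspace): buf='BYW' cursor=0
After op 2 (home): buf='BYW' cursor=0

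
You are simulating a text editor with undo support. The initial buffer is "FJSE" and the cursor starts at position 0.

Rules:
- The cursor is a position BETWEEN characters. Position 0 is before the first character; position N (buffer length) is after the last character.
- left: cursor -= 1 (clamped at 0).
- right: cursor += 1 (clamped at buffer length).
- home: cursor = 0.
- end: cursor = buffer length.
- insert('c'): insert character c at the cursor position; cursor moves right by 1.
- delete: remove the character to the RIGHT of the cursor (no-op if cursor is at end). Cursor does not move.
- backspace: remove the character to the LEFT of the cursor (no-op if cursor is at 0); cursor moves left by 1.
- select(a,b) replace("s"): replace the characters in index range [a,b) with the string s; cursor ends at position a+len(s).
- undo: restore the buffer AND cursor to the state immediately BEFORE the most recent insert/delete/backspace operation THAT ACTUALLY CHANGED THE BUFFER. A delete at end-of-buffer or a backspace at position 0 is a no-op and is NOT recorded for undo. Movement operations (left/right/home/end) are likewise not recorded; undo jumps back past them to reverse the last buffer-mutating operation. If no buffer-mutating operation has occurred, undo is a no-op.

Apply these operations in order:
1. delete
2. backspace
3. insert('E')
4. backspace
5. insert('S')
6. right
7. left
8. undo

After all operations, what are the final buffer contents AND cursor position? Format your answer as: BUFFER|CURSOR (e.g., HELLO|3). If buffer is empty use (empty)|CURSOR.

Answer: JSE|0

Derivation:
After op 1 (delete): buf='JSE' cursor=0
After op 2 (backspace): buf='JSE' cursor=0
After op 3 (insert('E')): buf='EJSE' cursor=1
After op 4 (backspace): buf='JSE' cursor=0
After op 5 (insert('S')): buf='SJSE' cursor=1
After op 6 (right): buf='SJSE' cursor=2
After op 7 (left): buf='SJSE' cursor=1
After op 8 (undo): buf='JSE' cursor=0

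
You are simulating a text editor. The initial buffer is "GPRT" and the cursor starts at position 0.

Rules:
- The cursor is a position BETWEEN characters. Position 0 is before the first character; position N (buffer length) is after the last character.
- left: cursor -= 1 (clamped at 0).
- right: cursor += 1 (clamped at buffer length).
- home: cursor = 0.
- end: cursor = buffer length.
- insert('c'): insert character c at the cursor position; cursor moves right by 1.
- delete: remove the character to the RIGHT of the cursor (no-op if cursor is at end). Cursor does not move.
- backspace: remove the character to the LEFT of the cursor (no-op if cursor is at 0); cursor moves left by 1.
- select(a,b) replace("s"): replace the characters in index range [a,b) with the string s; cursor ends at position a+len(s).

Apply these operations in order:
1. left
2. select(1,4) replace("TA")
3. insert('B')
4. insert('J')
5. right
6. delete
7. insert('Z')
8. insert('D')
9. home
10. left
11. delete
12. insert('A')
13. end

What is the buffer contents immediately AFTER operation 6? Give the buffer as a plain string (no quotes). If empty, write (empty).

After op 1 (left): buf='GPRT' cursor=0
After op 2 (select(1,4) replace("TA")): buf='GTA' cursor=3
After op 3 (insert('B')): buf='GTAB' cursor=4
After op 4 (insert('J')): buf='GTABJ' cursor=5
After op 5 (right): buf='GTABJ' cursor=5
After op 6 (delete): buf='GTABJ' cursor=5

Answer: GTABJ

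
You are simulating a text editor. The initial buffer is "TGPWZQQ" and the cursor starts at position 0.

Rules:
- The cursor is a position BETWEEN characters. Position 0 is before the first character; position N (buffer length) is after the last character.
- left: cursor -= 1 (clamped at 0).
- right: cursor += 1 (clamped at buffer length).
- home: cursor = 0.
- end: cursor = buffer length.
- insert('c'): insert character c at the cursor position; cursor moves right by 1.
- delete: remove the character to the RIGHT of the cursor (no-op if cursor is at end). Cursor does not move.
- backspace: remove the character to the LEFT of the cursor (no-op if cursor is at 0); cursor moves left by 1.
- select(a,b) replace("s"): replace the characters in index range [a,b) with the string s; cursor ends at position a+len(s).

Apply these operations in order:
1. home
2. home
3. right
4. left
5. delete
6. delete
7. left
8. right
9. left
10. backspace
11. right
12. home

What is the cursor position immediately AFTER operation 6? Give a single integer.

After op 1 (home): buf='TGPWZQQ' cursor=0
After op 2 (home): buf='TGPWZQQ' cursor=0
After op 3 (right): buf='TGPWZQQ' cursor=1
After op 4 (left): buf='TGPWZQQ' cursor=0
After op 5 (delete): buf='GPWZQQ' cursor=0
After op 6 (delete): buf='PWZQQ' cursor=0

Answer: 0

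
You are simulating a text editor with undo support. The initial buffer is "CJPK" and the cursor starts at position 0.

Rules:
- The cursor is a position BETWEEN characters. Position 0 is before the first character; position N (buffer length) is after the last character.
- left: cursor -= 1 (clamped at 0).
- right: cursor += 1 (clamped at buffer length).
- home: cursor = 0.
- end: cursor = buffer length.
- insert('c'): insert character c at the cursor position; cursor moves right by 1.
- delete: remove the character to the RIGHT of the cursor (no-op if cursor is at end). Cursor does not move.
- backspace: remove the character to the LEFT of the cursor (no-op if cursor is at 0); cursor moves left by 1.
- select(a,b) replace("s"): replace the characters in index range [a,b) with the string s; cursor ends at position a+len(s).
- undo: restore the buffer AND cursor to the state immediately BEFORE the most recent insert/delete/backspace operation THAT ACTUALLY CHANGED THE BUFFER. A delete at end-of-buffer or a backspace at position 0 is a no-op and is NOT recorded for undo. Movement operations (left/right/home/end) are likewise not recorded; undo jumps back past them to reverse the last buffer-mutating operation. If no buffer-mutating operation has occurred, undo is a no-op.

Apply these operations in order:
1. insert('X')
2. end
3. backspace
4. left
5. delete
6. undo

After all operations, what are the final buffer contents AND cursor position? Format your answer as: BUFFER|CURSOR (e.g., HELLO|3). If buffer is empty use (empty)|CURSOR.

Answer: XCJP|3

Derivation:
After op 1 (insert('X')): buf='XCJPK' cursor=1
After op 2 (end): buf='XCJPK' cursor=5
After op 3 (backspace): buf='XCJP' cursor=4
After op 4 (left): buf='XCJP' cursor=3
After op 5 (delete): buf='XCJ' cursor=3
After op 6 (undo): buf='XCJP' cursor=3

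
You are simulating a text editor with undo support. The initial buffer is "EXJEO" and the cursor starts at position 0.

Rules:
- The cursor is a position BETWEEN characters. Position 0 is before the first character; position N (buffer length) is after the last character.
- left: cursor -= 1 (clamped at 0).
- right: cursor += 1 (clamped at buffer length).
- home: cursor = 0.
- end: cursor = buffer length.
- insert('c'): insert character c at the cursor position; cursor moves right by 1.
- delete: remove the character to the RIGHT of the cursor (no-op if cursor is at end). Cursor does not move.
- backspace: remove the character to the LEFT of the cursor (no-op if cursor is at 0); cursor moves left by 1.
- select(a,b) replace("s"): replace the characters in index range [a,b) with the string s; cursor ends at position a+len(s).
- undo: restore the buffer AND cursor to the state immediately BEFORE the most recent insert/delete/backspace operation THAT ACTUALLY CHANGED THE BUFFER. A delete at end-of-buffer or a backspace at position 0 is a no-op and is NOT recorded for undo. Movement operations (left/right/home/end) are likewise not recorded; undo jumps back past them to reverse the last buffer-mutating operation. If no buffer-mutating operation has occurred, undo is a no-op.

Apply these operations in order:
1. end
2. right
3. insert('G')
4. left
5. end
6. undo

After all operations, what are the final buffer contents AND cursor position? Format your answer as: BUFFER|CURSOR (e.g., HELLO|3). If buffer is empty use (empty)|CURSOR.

Answer: EXJEO|5

Derivation:
After op 1 (end): buf='EXJEO' cursor=5
After op 2 (right): buf='EXJEO' cursor=5
After op 3 (insert('G')): buf='EXJEOG' cursor=6
After op 4 (left): buf='EXJEOG' cursor=5
After op 5 (end): buf='EXJEOG' cursor=6
After op 6 (undo): buf='EXJEO' cursor=5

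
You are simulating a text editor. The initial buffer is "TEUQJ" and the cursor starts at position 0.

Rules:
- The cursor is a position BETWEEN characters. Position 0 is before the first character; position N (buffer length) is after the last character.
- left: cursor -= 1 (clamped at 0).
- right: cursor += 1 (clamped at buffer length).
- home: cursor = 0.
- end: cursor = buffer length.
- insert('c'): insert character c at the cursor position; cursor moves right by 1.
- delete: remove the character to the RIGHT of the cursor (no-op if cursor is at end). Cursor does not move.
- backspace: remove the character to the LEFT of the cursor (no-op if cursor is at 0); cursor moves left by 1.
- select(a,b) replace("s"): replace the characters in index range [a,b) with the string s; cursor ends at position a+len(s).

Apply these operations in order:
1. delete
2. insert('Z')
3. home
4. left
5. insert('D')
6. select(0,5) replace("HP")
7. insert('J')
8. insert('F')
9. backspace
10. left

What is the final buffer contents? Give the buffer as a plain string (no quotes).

After op 1 (delete): buf='EUQJ' cursor=0
After op 2 (insert('Z')): buf='ZEUQJ' cursor=1
After op 3 (home): buf='ZEUQJ' cursor=0
After op 4 (left): buf='ZEUQJ' cursor=0
After op 5 (insert('D')): buf='DZEUQJ' cursor=1
After op 6 (select(0,5) replace("HP")): buf='HPJ' cursor=2
After op 7 (insert('J')): buf='HPJJ' cursor=3
After op 8 (insert('F')): buf='HPJFJ' cursor=4
After op 9 (backspace): buf='HPJJ' cursor=3
After op 10 (left): buf='HPJJ' cursor=2

Answer: HPJJ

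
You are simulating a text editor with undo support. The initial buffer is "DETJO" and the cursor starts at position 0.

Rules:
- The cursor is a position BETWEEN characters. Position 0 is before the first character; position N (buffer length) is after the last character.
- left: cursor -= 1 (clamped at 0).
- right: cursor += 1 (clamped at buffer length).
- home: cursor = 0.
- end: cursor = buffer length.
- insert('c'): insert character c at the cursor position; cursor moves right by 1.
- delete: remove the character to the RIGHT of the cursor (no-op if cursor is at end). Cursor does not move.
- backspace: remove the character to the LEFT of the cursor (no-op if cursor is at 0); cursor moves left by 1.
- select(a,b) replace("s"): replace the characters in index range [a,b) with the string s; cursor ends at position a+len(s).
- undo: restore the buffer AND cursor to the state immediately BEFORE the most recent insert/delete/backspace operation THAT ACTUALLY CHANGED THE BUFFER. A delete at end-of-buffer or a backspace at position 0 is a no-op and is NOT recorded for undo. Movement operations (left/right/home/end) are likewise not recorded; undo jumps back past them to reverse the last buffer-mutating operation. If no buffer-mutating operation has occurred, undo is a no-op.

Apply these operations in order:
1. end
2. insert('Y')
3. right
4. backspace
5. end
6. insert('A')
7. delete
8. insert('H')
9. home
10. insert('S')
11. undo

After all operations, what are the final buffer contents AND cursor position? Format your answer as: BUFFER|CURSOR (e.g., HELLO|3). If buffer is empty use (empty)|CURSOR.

Answer: DETJOAH|0

Derivation:
After op 1 (end): buf='DETJO' cursor=5
After op 2 (insert('Y')): buf='DETJOY' cursor=6
After op 3 (right): buf='DETJOY' cursor=6
After op 4 (backspace): buf='DETJO' cursor=5
After op 5 (end): buf='DETJO' cursor=5
After op 6 (insert('A')): buf='DETJOA' cursor=6
After op 7 (delete): buf='DETJOA' cursor=6
After op 8 (insert('H')): buf='DETJOAH' cursor=7
After op 9 (home): buf='DETJOAH' cursor=0
After op 10 (insert('S')): buf='SDETJOAH' cursor=1
After op 11 (undo): buf='DETJOAH' cursor=0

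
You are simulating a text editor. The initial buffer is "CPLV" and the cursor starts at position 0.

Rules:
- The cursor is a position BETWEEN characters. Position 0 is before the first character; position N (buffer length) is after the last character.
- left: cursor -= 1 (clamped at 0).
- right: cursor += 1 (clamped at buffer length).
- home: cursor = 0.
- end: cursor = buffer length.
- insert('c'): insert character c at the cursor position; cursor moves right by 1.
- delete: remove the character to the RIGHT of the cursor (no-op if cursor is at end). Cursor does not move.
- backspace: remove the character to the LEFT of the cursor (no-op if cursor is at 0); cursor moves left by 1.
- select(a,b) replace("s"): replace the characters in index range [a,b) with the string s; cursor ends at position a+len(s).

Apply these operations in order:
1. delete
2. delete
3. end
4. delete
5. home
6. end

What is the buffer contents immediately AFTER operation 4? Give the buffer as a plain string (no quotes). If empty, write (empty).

Answer: LV

Derivation:
After op 1 (delete): buf='PLV' cursor=0
After op 2 (delete): buf='LV' cursor=0
After op 3 (end): buf='LV' cursor=2
After op 4 (delete): buf='LV' cursor=2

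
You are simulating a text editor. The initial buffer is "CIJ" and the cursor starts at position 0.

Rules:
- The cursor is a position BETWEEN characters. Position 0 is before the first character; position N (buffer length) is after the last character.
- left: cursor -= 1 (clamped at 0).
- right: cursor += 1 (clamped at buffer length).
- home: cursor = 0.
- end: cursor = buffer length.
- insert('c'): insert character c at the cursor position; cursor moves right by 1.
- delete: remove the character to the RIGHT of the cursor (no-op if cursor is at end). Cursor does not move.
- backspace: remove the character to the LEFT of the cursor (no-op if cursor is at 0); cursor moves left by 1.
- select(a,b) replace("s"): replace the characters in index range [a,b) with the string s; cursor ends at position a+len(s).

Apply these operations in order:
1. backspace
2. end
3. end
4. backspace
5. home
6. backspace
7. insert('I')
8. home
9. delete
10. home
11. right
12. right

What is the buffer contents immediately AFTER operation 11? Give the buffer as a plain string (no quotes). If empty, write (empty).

Answer: CI

Derivation:
After op 1 (backspace): buf='CIJ' cursor=0
After op 2 (end): buf='CIJ' cursor=3
After op 3 (end): buf='CIJ' cursor=3
After op 4 (backspace): buf='CI' cursor=2
After op 5 (home): buf='CI' cursor=0
After op 6 (backspace): buf='CI' cursor=0
After op 7 (insert('I')): buf='ICI' cursor=1
After op 8 (home): buf='ICI' cursor=0
After op 9 (delete): buf='CI' cursor=0
After op 10 (home): buf='CI' cursor=0
After op 11 (right): buf='CI' cursor=1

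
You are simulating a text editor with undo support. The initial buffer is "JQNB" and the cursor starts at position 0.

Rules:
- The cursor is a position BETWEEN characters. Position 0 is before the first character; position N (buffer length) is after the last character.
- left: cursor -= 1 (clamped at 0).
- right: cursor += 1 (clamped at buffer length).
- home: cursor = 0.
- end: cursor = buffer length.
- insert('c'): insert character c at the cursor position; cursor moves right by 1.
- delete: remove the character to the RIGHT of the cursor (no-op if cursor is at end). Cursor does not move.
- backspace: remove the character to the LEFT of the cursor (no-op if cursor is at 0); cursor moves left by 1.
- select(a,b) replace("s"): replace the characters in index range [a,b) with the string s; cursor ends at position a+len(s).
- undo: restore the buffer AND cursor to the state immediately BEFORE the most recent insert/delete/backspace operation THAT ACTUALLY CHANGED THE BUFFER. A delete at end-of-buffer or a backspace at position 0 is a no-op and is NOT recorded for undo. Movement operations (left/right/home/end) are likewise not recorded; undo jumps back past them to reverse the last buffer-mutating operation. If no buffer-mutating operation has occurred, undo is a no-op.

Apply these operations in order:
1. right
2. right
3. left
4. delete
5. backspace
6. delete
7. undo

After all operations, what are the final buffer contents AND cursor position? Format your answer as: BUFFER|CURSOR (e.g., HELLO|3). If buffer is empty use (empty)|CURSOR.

After op 1 (right): buf='JQNB' cursor=1
After op 2 (right): buf='JQNB' cursor=2
After op 3 (left): buf='JQNB' cursor=1
After op 4 (delete): buf='JNB' cursor=1
After op 5 (backspace): buf='NB' cursor=0
After op 6 (delete): buf='B' cursor=0
After op 7 (undo): buf='NB' cursor=0

Answer: NB|0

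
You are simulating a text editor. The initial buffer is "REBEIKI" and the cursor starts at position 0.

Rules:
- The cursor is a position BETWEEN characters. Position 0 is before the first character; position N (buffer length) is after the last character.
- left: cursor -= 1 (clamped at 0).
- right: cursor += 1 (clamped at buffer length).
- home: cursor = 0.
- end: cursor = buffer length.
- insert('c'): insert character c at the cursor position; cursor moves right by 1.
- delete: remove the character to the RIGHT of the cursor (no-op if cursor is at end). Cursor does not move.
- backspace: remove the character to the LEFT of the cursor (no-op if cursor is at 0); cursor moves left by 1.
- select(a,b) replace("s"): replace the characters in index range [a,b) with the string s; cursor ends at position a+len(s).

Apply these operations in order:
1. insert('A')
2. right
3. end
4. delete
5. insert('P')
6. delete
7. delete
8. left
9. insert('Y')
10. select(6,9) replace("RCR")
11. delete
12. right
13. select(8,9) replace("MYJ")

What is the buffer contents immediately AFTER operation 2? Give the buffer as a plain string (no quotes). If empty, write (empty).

Answer: AREBEIKI

Derivation:
After op 1 (insert('A')): buf='AREBEIKI' cursor=1
After op 2 (right): buf='AREBEIKI' cursor=2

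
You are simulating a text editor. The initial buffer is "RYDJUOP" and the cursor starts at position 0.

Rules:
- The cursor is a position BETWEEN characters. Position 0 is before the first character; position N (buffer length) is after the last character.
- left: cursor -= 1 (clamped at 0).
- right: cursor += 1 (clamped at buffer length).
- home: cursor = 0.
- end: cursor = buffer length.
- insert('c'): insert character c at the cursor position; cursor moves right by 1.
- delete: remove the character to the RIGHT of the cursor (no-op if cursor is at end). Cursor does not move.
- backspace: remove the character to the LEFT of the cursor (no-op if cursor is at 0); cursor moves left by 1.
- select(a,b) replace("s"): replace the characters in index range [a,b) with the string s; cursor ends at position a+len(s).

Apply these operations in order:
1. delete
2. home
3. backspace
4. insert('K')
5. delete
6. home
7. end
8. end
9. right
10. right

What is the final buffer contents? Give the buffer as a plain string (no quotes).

After op 1 (delete): buf='YDJUOP' cursor=0
After op 2 (home): buf='YDJUOP' cursor=0
After op 3 (backspace): buf='YDJUOP' cursor=0
After op 4 (insert('K')): buf='KYDJUOP' cursor=1
After op 5 (delete): buf='KDJUOP' cursor=1
After op 6 (home): buf='KDJUOP' cursor=0
After op 7 (end): buf='KDJUOP' cursor=6
After op 8 (end): buf='KDJUOP' cursor=6
After op 9 (right): buf='KDJUOP' cursor=6
After op 10 (right): buf='KDJUOP' cursor=6

Answer: KDJUOP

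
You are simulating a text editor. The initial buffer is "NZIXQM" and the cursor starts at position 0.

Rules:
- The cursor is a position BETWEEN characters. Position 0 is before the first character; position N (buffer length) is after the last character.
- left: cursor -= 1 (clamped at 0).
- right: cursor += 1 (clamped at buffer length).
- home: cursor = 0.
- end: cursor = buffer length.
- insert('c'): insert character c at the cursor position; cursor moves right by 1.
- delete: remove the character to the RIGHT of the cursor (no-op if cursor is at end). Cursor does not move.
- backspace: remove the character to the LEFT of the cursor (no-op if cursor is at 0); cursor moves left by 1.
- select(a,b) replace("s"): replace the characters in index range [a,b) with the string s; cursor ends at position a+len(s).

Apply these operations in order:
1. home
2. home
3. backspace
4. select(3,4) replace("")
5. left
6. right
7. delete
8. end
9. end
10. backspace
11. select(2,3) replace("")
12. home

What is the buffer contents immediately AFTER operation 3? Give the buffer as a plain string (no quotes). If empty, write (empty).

After op 1 (home): buf='NZIXQM' cursor=0
After op 2 (home): buf='NZIXQM' cursor=0
After op 3 (backspace): buf='NZIXQM' cursor=0

Answer: NZIXQM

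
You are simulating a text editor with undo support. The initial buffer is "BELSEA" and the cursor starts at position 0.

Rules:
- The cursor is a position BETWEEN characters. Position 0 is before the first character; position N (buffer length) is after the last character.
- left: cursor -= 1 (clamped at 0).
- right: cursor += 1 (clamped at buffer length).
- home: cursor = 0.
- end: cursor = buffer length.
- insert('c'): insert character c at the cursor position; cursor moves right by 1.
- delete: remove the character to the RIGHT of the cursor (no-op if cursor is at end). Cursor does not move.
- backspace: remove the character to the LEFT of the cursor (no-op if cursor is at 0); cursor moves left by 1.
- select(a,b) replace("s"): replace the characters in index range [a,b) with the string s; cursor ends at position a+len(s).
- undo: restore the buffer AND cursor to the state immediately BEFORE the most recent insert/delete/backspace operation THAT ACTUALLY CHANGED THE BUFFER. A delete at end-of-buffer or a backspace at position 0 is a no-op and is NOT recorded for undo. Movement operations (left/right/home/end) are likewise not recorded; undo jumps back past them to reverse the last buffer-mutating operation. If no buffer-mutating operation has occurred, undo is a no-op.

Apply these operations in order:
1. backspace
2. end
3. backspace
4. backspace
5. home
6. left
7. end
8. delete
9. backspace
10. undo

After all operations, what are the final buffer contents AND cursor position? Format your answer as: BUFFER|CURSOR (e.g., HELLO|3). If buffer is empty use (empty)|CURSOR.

Answer: BELS|4

Derivation:
After op 1 (backspace): buf='BELSEA' cursor=0
After op 2 (end): buf='BELSEA' cursor=6
After op 3 (backspace): buf='BELSE' cursor=5
After op 4 (backspace): buf='BELS' cursor=4
After op 5 (home): buf='BELS' cursor=0
After op 6 (left): buf='BELS' cursor=0
After op 7 (end): buf='BELS' cursor=4
After op 8 (delete): buf='BELS' cursor=4
After op 9 (backspace): buf='BEL' cursor=3
After op 10 (undo): buf='BELS' cursor=4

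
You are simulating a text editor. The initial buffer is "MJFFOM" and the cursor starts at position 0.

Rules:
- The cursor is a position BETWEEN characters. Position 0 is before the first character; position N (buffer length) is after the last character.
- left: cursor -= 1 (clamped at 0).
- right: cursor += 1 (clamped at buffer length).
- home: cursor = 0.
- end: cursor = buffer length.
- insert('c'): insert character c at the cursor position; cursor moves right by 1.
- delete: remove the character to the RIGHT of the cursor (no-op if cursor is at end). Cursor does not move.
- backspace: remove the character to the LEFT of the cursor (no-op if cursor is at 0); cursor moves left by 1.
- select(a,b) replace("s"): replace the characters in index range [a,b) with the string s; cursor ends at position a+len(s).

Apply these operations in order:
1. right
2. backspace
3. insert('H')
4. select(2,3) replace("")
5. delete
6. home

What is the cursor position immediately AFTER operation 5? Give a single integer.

Answer: 2

Derivation:
After op 1 (right): buf='MJFFOM' cursor=1
After op 2 (backspace): buf='JFFOM' cursor=0
After op 3 (insert('H')): buf='HJFFOM' cursor=1
After op 4 (select(2,3) replace("")): buf='HJFOM' cursor=2
After op 5 (delete): buf='HJOM' cursor=2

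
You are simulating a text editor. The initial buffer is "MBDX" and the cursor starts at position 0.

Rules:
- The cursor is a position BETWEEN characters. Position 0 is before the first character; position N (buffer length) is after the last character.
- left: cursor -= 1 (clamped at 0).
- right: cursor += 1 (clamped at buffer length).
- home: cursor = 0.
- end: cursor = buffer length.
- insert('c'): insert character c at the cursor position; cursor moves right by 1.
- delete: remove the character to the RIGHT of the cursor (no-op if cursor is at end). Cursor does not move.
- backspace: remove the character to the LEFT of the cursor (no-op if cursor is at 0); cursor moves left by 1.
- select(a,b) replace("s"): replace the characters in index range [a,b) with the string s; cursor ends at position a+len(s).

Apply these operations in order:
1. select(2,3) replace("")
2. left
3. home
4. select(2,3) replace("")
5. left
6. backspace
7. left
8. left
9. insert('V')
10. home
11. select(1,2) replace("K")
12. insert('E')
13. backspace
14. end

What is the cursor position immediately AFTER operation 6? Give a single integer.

After op 1 (select(2,3) replace("")): buf='MBX' cursor=2
After op 2 (left): buf='MBX' cursor=1
After op 3 (home): buf='MBX' cursor=0
After op 4 (select(2,3) replace("")): buf='MB' cursor=2
After op 5 (left): buf='MB' cursor=1
After op 6 (backspace): buf='B' cursor=0

Answer: 0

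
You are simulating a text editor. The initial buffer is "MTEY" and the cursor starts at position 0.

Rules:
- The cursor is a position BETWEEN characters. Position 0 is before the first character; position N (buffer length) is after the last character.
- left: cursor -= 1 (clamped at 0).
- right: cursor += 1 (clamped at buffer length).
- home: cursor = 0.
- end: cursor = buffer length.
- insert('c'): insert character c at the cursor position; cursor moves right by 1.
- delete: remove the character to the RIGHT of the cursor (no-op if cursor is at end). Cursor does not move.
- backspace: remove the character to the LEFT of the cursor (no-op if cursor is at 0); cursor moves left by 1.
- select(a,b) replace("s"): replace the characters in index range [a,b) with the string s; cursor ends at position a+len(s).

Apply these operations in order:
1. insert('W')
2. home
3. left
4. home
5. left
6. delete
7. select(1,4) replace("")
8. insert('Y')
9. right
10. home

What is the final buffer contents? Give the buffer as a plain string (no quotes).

After op 1 (insert('W')): buf='WMTEY' cursor=1
After op 2 (home): buf='WMTEY' cursor=0
After op 3 (left): buf='WMTEY' cursor=0
After op 4 (home): buf='WMTEY' cursor=0
After op 5 (left): buf='WMTEY' cursor=0
After op 6 (delete): buf='MTEY' cursor=0
After op 7 (select(1,4) replace("")): buf='M' cursor=1
After op 8 (insert('Y')): buf='MY' cursor=2
After op 9 (right): buf='MY' cursor=2
After op 10 (home): buf='MY' cursor=0

Answer: MY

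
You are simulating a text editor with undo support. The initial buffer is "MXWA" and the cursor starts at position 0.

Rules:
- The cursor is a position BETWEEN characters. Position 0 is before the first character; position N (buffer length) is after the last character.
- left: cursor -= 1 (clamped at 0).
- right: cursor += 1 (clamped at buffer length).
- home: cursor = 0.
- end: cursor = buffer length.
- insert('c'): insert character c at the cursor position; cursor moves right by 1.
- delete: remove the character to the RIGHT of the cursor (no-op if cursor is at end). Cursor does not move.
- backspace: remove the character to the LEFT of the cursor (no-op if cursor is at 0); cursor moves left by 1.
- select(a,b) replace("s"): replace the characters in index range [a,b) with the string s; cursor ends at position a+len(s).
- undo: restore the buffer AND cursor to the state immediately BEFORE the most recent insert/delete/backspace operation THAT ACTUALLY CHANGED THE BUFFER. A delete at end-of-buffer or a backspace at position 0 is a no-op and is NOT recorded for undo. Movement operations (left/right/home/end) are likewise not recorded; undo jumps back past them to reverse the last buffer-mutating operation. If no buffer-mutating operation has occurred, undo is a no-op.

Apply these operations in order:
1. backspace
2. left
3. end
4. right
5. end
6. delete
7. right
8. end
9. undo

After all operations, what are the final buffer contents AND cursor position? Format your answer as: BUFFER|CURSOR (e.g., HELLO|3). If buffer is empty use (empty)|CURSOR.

Answer: MXWA|4

Derivation:
After op 1 (backspace): buf='MXWA' cursor=0
After op 2 (left): buf='MXWA' cursor=0
After op 3 (end): buf='MXWA' cursor=4
After op 4 (right): buf='MXWA' cursor=4
After op 5 (end): buf='MXWA' cursor=4
After op 6 (delete): buf='MXWA' cursor=4
After op 7 (right): buf='MXWA' cursor=4
After op 8 (end): buf='MXWA' cursor=4
After op 9 (undo): buf='MXWA' cursor=4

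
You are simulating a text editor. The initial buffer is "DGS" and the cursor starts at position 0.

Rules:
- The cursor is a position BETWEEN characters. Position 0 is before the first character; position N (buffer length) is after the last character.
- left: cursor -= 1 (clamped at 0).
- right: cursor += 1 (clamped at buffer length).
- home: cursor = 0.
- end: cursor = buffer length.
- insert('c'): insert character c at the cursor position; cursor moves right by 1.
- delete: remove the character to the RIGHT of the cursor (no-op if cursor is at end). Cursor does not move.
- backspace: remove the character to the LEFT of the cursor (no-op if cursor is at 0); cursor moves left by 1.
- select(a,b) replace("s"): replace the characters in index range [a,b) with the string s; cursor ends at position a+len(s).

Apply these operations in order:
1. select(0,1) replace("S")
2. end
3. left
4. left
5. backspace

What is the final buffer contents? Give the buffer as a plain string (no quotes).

Answer: GS

Derivation:
After op 1 (select(0,1) replace("S")): buf='SGS' cursor=1
After op 2 (end): buf='SGS' cursor=3
After op 3 (left): buf='SGS' cursor=2
After op 4 (left): buf='SGS' cursor=1
After op 5 (backspace): buf='GS' cursor=0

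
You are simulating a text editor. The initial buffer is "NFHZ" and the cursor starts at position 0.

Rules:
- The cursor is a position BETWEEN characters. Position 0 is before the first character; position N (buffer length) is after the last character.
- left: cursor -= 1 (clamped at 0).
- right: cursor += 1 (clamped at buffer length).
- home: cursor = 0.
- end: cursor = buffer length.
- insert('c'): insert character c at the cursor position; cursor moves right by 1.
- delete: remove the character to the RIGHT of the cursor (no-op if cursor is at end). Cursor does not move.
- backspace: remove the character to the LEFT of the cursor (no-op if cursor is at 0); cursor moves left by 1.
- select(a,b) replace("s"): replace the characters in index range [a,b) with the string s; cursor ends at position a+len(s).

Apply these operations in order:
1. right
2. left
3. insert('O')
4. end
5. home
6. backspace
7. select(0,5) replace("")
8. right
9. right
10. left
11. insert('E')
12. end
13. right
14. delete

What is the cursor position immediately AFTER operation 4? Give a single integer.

After op 1 (right): buf='NFHZ' cursor=1
After op 2 (left): buf='NFHZ' cursor=0
After op 3 (insert('O')): buf='ONFHZ' cursor=1
After op 4 (end): buf='ONFHZ' cursor=5

Answer: 5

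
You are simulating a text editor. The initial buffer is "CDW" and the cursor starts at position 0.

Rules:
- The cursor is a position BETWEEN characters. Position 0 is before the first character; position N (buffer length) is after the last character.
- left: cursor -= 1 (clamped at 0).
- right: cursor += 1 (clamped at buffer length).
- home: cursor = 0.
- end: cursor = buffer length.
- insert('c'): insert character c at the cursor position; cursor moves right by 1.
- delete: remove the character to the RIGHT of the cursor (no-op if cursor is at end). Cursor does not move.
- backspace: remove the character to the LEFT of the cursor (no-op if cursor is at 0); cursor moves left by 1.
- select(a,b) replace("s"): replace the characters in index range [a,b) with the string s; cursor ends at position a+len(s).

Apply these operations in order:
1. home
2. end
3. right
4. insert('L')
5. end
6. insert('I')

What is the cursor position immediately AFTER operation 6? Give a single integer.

Answer: 5

Derivation:
After op 1 (home): buf='CDW' cursor=0
After op 2 (end): buf='CDW' cursor=3
After op 3 (right): buf='CDW' cursor=3
After op 4 (insert('L')): buf='CDWL' cursor=4
After op 5 (end): buf='CDWL' cursor=4
After op 6 (insert('I')): buf='CDWLI' cursor=5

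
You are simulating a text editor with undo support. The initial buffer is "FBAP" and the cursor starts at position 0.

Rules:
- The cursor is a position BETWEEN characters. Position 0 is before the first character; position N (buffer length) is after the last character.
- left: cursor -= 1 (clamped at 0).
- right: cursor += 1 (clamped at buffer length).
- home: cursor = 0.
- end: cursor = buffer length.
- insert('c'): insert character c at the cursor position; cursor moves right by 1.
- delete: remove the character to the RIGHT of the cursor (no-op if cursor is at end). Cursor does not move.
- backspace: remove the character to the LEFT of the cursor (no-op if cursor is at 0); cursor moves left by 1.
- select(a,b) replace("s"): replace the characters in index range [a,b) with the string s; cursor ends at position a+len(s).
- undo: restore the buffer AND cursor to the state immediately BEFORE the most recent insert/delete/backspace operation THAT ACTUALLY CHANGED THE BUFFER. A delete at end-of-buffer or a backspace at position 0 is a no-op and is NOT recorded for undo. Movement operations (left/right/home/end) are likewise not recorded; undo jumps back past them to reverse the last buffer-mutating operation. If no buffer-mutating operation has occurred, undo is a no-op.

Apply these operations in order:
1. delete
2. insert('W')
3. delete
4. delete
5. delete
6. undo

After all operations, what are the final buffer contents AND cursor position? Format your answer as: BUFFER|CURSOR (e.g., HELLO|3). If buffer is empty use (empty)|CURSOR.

Answer: WP|1

Derivation:
After op 1 (delete): buf='BAP' cursor=0
After op 2 (insert('W')): buf='WBAP' cursor=1
After op 3 (delete): buf='WAP' cursor=1
After op 4 (delete): buf='WP' cursor=1
After op 5 (delete): buf='W' cursor=1
After op 6 (undo): buf='WP' cursor=1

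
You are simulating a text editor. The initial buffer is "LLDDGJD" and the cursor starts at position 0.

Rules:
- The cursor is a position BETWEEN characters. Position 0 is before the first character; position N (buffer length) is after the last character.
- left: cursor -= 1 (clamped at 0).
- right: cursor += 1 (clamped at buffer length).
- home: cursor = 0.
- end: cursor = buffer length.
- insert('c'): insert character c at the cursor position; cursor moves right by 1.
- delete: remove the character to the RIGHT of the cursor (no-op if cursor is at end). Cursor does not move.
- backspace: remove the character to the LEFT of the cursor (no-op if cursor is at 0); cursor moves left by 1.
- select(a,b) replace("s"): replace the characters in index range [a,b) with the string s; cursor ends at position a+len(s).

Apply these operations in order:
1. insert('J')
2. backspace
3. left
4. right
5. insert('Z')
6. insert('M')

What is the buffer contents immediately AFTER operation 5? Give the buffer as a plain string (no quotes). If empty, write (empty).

Answer: LZLDDGJD

Derivation:
After op 1 (insert('J')): buf='JLLDDGJD' cursor=1
After op 2 (backspace): buf='LLDDGJD' cursor=0
After op 3 (left): buf='LLDDGJD' cursor=0
After op 4 (right): buf='LLDDGJD' cursor=1
After op 5 (insert('Z')): buf='LZLDDGJD' cursor=2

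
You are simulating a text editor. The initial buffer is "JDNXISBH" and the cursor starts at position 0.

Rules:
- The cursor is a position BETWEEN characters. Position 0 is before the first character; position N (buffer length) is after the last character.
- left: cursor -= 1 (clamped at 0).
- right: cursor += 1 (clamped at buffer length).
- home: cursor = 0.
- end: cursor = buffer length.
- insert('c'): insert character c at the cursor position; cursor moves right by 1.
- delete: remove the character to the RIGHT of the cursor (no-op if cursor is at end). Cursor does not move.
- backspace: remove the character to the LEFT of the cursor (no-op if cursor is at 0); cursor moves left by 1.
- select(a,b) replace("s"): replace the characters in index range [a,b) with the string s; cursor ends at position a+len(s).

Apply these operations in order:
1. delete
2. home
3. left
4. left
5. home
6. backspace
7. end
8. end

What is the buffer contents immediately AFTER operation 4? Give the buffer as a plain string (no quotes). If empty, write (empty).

Answer: DNXISBH

Derivation:
After op 1 (delete): buf='DNXISBH' cursor=0
After op 2 (home): buf='DNXISBH' cursor=0
After op 3 (left): buf='DNXISBH' cursor=0
After op 4 (left): buf='DNXISBH' cursor=0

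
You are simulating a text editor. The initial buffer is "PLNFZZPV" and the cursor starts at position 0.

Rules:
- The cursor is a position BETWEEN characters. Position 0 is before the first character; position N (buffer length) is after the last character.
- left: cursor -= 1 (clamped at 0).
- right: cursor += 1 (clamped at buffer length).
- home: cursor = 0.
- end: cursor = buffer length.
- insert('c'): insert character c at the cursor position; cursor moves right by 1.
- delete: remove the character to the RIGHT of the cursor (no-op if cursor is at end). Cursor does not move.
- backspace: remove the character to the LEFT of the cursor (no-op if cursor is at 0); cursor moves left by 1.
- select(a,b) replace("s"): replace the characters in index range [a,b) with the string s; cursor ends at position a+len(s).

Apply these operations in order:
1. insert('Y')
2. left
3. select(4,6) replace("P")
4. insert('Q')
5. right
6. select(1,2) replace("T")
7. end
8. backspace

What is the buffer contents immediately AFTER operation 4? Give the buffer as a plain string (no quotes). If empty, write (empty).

After op 1 (insert('Y')): buf='YPLNFZZPV' cursor=1
After op 2 (left): buf='YPLNFZZPV' cursor=0
After op 3 (select(4,6) replace("P")): buf='YPLNPZPV' cursor=5
After op 4 (insert('Q')): buf='YPLNPQZPV' cursor=6

Answer: YPLNPQZPV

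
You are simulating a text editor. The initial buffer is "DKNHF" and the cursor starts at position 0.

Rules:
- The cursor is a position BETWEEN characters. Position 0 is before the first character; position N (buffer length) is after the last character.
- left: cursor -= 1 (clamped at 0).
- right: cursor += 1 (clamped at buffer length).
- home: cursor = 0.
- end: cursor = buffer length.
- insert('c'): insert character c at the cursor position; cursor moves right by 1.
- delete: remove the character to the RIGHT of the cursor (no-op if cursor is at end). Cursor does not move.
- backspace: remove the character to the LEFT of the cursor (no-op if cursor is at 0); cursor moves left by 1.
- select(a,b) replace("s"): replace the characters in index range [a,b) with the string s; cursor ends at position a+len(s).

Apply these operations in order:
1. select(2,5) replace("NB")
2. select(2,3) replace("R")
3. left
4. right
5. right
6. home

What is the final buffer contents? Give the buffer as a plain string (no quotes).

Answer: DKRB

Derivation:
After op 1 (select(2,5) replace("NB")): buf='DKNB' cursor=4
After op 2 (select(2,3) replace("R")): buf='DKRB' cursor=3
After op 3 (left): buf='DKRB' cursor=2
After op 4 (right): buf='DKRB' cursor=3
After op 5 (right): buf='DKRB' cursor=4
After op 6 (home): buf='DKRB' cursor=0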